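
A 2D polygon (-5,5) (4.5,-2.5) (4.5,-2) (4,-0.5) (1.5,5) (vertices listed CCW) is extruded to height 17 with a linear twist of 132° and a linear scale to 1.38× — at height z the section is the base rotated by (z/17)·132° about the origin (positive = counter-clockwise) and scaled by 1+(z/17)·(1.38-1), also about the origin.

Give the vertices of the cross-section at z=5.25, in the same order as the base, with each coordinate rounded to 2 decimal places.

t = z/height = 5.25/17 = 0.308824
s = 1 + (scale-1)·z/height = 1 + (1.38-1)·5.25/17 = 1.117353
θ = twist·z/height = 132°·5.25/17 = 40.7647° = 0.711478 rad
cos θ = 0.757397, sin θ = 0.652954 (intermediates below are computed at full precision and shown rounded to 5 d.p.)
v1: (-5,5) → rotate → (-7.05176,0.52222) → ×s → (-7.87930,0.58350) → (-7.88,0.58)
v2: (4.5,-2.5) → rotate → (5.04067,1.04480) → ×s → (5.63221,1.16741) → (5.63,1.17)
v3: (4.5,-2) → rotate → (4.71420,1.42350) → ×s → (5.26742,1.59055) → (5.27,1.59)
v4: (4,-0.5) → rotate → (3.35607,2.23312) → ×s → (3.74991,2.49518) → (3.75,2.50)
v5: (1.5,5) → rotate → (-2.12867,4.76642) → ×s → (-2.37848,5.32577) → (-2.38,5.33)

Cross-section at z=5.25: (-7.88,0.58) (5.63,1.17) (5.27,1.59) (3.75,2.50) (-2.38,5.33)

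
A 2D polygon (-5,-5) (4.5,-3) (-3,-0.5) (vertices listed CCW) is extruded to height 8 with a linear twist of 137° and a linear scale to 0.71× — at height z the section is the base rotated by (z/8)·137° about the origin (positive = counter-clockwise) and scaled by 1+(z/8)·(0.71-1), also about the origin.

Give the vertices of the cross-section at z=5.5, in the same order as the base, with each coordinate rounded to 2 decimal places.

t = z/height = 5.5/8 = 0.6875
s = 1 + (scale-1)·z/height = 1 + (0.71-1)·5.5/8 = 0.800625
θ = twist·z/height = 137°·5.5/8 = 94.1875° = 1.643882 rad
cos θ = -0.073021, sin θ = 0.997330 (intermediates below are computed at full precision and shown rounded to 5 d.p.)
v1: (-5,-5) → rotate → (5.35176,-4.62155) → ×s → (4.28475,-3.70013) → (4.28,-3.70)
v2: (4.5,-3) → rotate → (2.66340,4.70705) → ×s → (2.13238,3.76858) → (2.13,3.77)
v3: (-3,-0.5) → rotate → (0.71773,-2.95548) → ×s → (0.57463,-2.36623) → (0.57,-2.37)

Cross-section at z=5.5: (4.28,-3.70) (2.13,3.77) (0.57,-2.37)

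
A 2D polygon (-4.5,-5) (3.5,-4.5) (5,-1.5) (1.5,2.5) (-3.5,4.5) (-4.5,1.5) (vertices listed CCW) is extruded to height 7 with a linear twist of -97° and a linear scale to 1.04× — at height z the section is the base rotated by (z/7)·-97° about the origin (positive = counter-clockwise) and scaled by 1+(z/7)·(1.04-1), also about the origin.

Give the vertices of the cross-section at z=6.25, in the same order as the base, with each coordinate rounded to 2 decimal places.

Cross-section at z=6.25: (-5.45,4.35) (-4.44,-3.89) (-1.24,-5.26) (2.68,-1.40) (4.44,3.89) (1.28,4.74)

t = z/height = 6.25/7 = 0.892857
s = 1 + (scale-1)·z/height = 1 + (1.04-1)·6.25/7 = 1.035714
θ = twist·z/height = -97°·6.25/7 = -86.6071° = -1.511580 rad
cos θ = 0.059182, sin θ = -0.998247 (intermediates below are computed at full precision and shown rounded to 5 d.p.)
v1: (-4.5,-5) → rotate → (-5.25755,4.19620) → ×s → (-5.44532,4.34607) → (-5.45,4.35)
v2: (3.5,-4.5) → rotate → (-4.28498,-3.76018) → ×s → (-4.43801,-3.89448) → (-4.44,-3.89)
v3: (5,-1.5) → rotate → (-1.20146,-5.08001) → ×s → (-1.24437,-5.26144) → (-1.24,-5.26)
v4: (1.5,2.5) → rotate → (2.58439,-1.34942) → ×s → (2.67669,-1.39761) → (2.68,-1.40)
v5: (-3.5,4.5) → rotate → (4.28498,3.76018) → ×s → (4.43801,3.89448) → (4.44,3.89)
v6: (-4.5,1.5) → rotate → (1.23105,4.58089) → ×s → (1.27502,4.74449) → (1.28,4.74)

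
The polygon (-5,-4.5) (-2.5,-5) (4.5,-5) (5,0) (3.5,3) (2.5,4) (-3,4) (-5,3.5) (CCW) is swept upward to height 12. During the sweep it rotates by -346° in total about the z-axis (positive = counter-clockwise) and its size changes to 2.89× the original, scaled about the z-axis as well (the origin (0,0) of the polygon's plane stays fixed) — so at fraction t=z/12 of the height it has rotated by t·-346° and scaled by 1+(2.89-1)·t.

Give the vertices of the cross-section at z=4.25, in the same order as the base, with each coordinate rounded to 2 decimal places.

Cross-section at z=4.25: (-1.84,11.08) (-4.79,8.01) (-11.08,-1.84) (-4.49,-7.04) (1.08,-7.62) (3.38,-7.11) (8.32,0.63) (9.42,3.89)

t = z/height = 4.25/12 = 0.354167
s = 1 + (scale-1)·z/height = 1 + (2.89-1)·4.25/12 = 1.669375
θ = twist·z/height = -346°·4.25/12 = -122.5417° = -2.138756 rad
cos θ = -0.537913, sin θ = -0.843000 (intermediates below are computed at full precision and shown rounded to 5 d.p.)
v1: (-5,-4.5) → rotate → (-1.10394,6.63561) → ×s → (-1.84289,11.07732) → (-1.84,11.08)
v2: (-2.5,-5) → rotate → (-2.87022,4.79707) → ×s → (-4.79147,8.00810) → (-4.79,8.01)
v3: (4.5,-5) → rotate → (-6.63561,-1.10394) → ×s → (-11.07732,-1.84289) → (-11.08,-1.84)
v4: (5,0) → rotate → (-2.68956,-4.21500) → ×s → (-4.48989,-7.03642) → (-4.49,-7.04)
v5: (3.5,3) → rotate → (0.64631,-4.56424) → ×s → (1.07893,-7.61943) → (1.08,-7.62)
v6: (2.5,4) → rotate → (2.02722,-4.25915) → ×s → (3.38419,-7.11012) → (3.38,-7.11)
v7: (-3,4) → rotate → (4.98574,0.37735) → ×s → (8.32307,0.62994) → (8.32,0.63)
v8: (-5,3.5) → rotate → (5.64007,2.33231) → ×s → (9.41538,3.89350) → (9.42,3.89)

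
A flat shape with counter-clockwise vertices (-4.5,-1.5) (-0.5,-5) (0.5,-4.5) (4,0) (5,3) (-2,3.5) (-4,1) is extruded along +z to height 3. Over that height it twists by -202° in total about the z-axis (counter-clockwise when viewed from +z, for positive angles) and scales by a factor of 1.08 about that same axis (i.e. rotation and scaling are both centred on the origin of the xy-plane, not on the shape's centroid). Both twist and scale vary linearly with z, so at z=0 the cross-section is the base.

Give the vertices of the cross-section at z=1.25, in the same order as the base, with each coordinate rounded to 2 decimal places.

Cross-section at z=1.25: (-2.01,4.47) (-5.19,-0.01) (-4.57,-0.99) (0.42,-4.11) (3.61,-4.82) (3.39,2.42) (0.61,4.22)

t = z/height = 1.25/3 = 0.416667
s = 1 + (scale-1)·z/height = 1 + (1.08-1)·1.25/3 = 1.033333
θ = twist·z/height = -202°·1.25/3 = -84.1667° = -1.468985 rad
cos θ = 0.101635, sin θ = -0.994822 (intermediates below are computed at full precision and shown rounded to 5 d.p.)
v1: (-4.5,-1.5) → rotate → (-1.94959,4.32425) → ×s → (-2.01458,4.46839) → (-2.01,4.47)
v2: (-0.5,-5) → rotate → (-5.02493,-0.01076) → ×s → (-5.19242,-0.01112) → (-5.19,-0.01)
v3: (0.5,-4.5) → rotate → (-4.42588,-0.95477) → ×s → (-4.57341,-0.98659) → (-4.57,-0.99)
v4: (4,0) → rotate → (0.40654,-3.97929) → ×s → (0.42009,-4.11193) → (0.42,-4.11)
v5: (5,3) → rotate → (3.49264,-4.66920) → ×s → (3.60906,-4.82484) → (3.61,-4.82)
v6: (-2,3.5) → rotate → (3.27861,2.34537) → ×s → (3.38789,2.42355) → (3.39,2.42)
v7: (-4,1) → rotate → (0.58828,4.08092) → ×s → (0.60789,4.21695) → (0.61,4.22)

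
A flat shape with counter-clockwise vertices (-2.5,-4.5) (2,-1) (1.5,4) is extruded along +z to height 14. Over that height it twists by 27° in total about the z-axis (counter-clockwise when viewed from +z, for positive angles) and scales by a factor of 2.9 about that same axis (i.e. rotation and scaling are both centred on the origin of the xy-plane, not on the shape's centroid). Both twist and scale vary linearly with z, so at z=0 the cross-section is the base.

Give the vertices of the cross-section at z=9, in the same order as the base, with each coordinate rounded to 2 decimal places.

Cross-section at z=9: (-2.32,-11.20) (4.90,-0.79) (0.53,9.48)

t = z/height = 9/14 = 0.642857
s = 1 + (scale-1)·z/height = 1 + (2.9-1)·9/14 = 2.221429
θ = twist·z/height = 27°·9/14 = 17.3571° = 0.302939 rad
cos θ = 0.954464, sin θ = 0.298327 (intermediates below are computed at full precision and shown rounded to 5 d.p.)
v1: (-2.5,-4.5) → rotate → (-1.04369,-5.04090) → ×s → (-2.31848,-11.19801) → (-2.32,-11.20)
v2: (2,-1) → rotate → (2.20725,-0.35781) → ×s → (4.90326,-0.79485) → (4.90,-0.79)
v3: (1.5,4) → rotate → (0.23839,4.26535) → ×s → (0.52956,9.47516) → (0.53,9.48)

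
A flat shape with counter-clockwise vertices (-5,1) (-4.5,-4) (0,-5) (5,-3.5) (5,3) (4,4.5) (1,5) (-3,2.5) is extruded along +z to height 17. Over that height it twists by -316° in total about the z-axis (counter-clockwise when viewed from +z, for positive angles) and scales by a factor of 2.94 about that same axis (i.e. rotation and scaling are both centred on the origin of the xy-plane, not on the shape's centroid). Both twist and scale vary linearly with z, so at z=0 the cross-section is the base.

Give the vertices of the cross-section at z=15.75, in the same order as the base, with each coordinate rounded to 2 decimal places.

Cross-section at z=15.75: (-7.99,-11.81) (5.45,-15.94) (12.90,-5.41) (14.44,9.11) (-2.33,16.14) (-7.28,15.19) (-11.81,7.99) (-9.70,-5.03)

t = z/height = 15.75/17 = 0.926471
s = 1 + (scale-1)·z/height = 1 + (2.94-1)·15.75/17 = 2.797353
θ = twist·z/height = -316°·15.75/17 = -292.7647° = -5.109708 rad
cos θ = 0.386948, sin θ = 0.922102 (intermediates below are computed at full precision and shown rounded to 5 d.p.)
v1: (-5,1) → rotate → (-2.85684,-4.22356) → ×s → (-7.99159,-11.81479) → (-7.99,-11.81)
v2: (-4.5,-4) → rotate → (1.94714,-5.69725) → ×s → (5.44684,-15.93721) → (5.45,-15.94)
v3: (0,-5) → rotate → (4.61051,-1.93474) → ×s → (12.89722,-5.41215) → (12.90,-5.41)
v4: (5,-3.5) → rotate → (5.16209,3.25619) → ×s → (14.44020,9.10872) → (14.44,9.11)
v5: (5,3) → rotate → (-0.83157,5.77135) → ×s → (-2.32619,16.14451) → (-2.33,16.14)
v6: (4,4.5) → rotate → (-2.60167,5.42967) → ×s → (-7.27778,15.18871) → (-7.28,15.19)
v7: (1,5) → rotate → (-4.22356,2.85684) → ×s → (-11.81479,7.99159) → (-11.81,7.99)
v8: (-3,2.5) → rotate → (-3.46610,-1.79894) → ×s → (-9.69590,-5.03226) → (-9.70,-5.03)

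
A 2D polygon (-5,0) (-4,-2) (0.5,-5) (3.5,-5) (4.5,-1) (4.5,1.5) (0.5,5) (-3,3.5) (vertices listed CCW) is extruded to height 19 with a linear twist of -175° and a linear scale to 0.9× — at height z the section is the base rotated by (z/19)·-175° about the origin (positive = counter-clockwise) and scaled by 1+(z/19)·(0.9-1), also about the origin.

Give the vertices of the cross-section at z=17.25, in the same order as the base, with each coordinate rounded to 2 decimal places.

t = z/height = 17.25/19 = 0.907895
s = 1 + (scale-1)·z/height = 1 + (0.9-1)·17.25/19 = 0.909211
θ = twist·z/height = -175°·17.25/19 = -158.8816° = -2.773007 rad
cos θ = -0.932838, sin θ = -0.360297 (intermediates below are computed at full precision and shown rounded to 5 d.p.)
v1: (-5,0) → rotate → (4.66419,1.80148) → ×s → (4.24073,1.63793) → (4.24,1.64)
v2: (-4,-2) → rotate → (3.01076,3.30686) → ×s → (2.73741,3.00663) → (2.74,3.01)
v3: (0.5,-5) → rotate → (-2.26790,4.48404) → ×s → (-2.06200,4.07694) → (-2.06,4.08)
v4: (3.5,-5) → rotate → (-5.06642,3.40315) → ×s → (-4.60644,3.09418) → (-4.61,3.09)
v5: (4.5,-1) → rotate → (-4.55807,-0.68850) → ×s → (-4.14424,-0.62599) → (-4.14,-0.63)
v6: (4.5,1.5) → rotate → (-3.65732,-3.02059) → ×s → (-3.32528,-2.74635) → (-3.33,-2.75)
v7: (0.5,5) → rotate → (1.33506,-4.84434) → ×s → (1.21386,-4.40452) → (1.21,-4.40)
v8: (-3,3.5) → rotate → (4.05955,-2.18404) → ×s → (3.69099,-1.98575) → (3.69,-1.99)

Cross-section at z=17.25: (4.24,1.64) (2.74,3.01) (-2.06,4.08) (-4.61,3.09) (-4.14,-0.63) (-3.33,-2.75) (1.21,-4.40) (3.69,-1.99)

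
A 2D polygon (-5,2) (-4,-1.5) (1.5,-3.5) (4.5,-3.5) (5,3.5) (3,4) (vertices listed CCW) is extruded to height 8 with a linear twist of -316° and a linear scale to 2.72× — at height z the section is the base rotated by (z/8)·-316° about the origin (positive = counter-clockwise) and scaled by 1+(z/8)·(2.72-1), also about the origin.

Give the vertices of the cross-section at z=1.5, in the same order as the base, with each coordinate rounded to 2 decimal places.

t = z/height = 1.5/8 = 0.1875
s = 1 + (scale-1)·z/height = 1 + (2.72-1)·1.5/8 = 1.322500
θ = twist·z/height = -316°·1.5/8 = -59.2500° = -1.034108 rad
cos θ = 0.511293, sin θ = -0.859406 (intermediates below are computed at full precision and shown rounded to 5 d.p.)
v1: (-5,2) → rotate → (-0.83765,5.31962) → ×s → (-1.10780,7.03520) → (-1.11,7.04)
v2: (-4,-1.5) → rotate → (-3.33428,2.67069) → ×s → (-4.40959,3.53198) → (-4.41,3.53)
v3: (1.5,-3.5) → rotate → (-2.24098,-3.07864) → ×s → (-2.96370,-4.07150) → (-2.96,-4.07)
v4: (4.5,-3.5) → rotate → (-0.70710,-5.65685) → ×s → (-0.93514,-7.48119) → (-0.94,-7.48)
v5: (5,3.5) → rotate → (5.56439,-2.50751) → ×s → (7.35890,-3.31618) → (7.36,-3.32)
v6: (3,4) → rotate → (4.97150,-0.53305) → ×s → (6.57482,-0.70495) → (6.57,-0.70)

Cross-section at z=1.5: (-1.11,7.04) (-4.41,3.53) (-2.96,-4.07) (-0.94,-7.48) (7.36,-3.32) (6.57,-0.70)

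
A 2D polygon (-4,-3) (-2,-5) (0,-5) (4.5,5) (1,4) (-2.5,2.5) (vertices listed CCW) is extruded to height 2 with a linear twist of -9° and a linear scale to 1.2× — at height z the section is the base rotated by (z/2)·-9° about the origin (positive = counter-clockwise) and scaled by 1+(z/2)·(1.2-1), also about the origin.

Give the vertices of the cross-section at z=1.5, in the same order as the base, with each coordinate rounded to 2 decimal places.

Cross-section at z=1.5: (-4.97,-2.89) (-2.96,-5.44) (-0.68,-5.71) (5.81,5.10) (1.68,4.43) (-2.52,3.19)

t = z/height = 1.5/2 = 0.75
s = 1 + (scale-1)·z/height = 1 + (1.2-1)·1.5/2 = 1.150000
θ = twist·z/height = -9°·1.5/2 = -6.7500° = -0.117810 rad
cos θ = 0.993068, sin θ = -0.117537 (intermediates below are computed at full precision and shown rounded to 5 d.p.)
v1: (-4,-3) → rotate → (-4.32489,-2.50906) → ×s → (-4.97362,-2.88541) → (-4.97,-2.89)
v2: (-2,-5) → rotate → (-2.57382,-4.73027) → ×s → (-2.95990,-5.43981) → (-2.96,-5.44)
v3: (0,-5) → rotate → (-0.58769,-4.96534) → ×s → (-0.67584,-5.71014) → (-0.68,-5.71)
v4: (4.5,5) → rotate → (5.05650,4.43642) → ×s → (5.81497,5.10189) → (5.81,5.10)
v5: (1,4) → rotate → (1.46322,3.85474) → ×s → (1.68270,4.43295) → (1.68,4.43)
v6: (-2.5,2.5) → rotate → (-2.18883,2.77651) → ×s → (-2.51715,3.19299) → (-2.52,3.19)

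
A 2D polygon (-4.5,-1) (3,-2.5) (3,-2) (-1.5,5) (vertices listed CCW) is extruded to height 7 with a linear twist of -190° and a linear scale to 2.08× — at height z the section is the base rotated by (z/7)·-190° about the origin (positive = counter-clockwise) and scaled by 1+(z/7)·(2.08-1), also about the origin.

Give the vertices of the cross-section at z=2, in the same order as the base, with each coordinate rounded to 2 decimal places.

t = z/height = 2/7 = 0.285714
s = 1 + (scale-1)·z/height = 1 + (2.08-1)·2/7 = 1.308571
θ = twist·z/height = -190°·2/7 = -54.2857° = -0.947464 rad
cos θ = 0.583744, sin θ = -0.811938 (intermediates below are computed at full precision and shown rounded to 5 d.p.)
v1: (-4.5,-1) → rotate → (-3.43878,3.06998) → ×s → (-4.49990,4.01728) → (-4.50,4.02)
v2: (3,-2.5) → rotate → (-0.27861,-3.89517) → ×s → (-0.36459,-5.09711) → (-0.36,-5.10)
v3: (3,-2) → rotate → (0.12736,-3.60330) → ×s → (0.16665,-4.71518) → (0.17,-4.72)
v4: (-1.5,5) → rotate → (3.18407,4.13663) → ×s → (4.16659,5.41307) → (4.17,5.41)

Cross-section at z=2: (-4.50,4.02) (-0.36,-5.10) (0.17,-4.72) (4.17,5.41)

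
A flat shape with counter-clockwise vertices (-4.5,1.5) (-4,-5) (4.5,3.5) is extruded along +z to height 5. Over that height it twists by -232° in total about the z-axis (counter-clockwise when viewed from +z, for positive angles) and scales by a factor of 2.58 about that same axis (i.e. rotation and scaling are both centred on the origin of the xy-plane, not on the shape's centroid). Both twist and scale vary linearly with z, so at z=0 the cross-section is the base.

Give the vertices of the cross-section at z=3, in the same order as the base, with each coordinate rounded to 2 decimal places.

t = z/height = 3/5 = 0.6
s = 1 + (scale-1)·z/height = 1 + (2.58-1)·3/5 = 1.948000
θ = twist·z/height = -232°·3/5 = -139.2000° = -2.429498 rad
cos θ = -0.756995, sin θ = -0.653421 (intermediates below are computed at full precision and shown rounded to 5 d.p.)
v1: (-4.5,1.5) → rotate → (4.38661,1.80490) → ×s → (8.54511,3.51595) → (8.55,3.52)
v2: (-4,-5) → rotate → (-0.23912,6.39866) → ×s → (-0.46581,12.46459) → (-0.47,12.46)
v3: (4.5,3.5) → rotate → (-1.11951,-5.58988) → ×s → (-2.18080,-10.88908) → (-2.18,-10.89)

Cross-section at z=3: (8.55,3.52) (-0.47,12.46) (-2.18,-10.89)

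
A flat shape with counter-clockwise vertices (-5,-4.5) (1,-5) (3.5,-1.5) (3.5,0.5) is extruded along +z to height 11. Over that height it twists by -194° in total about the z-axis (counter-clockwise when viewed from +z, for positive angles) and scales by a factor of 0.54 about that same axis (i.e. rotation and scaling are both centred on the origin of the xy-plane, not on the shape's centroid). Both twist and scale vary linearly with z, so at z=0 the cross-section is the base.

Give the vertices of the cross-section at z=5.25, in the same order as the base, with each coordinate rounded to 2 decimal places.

t = z/height = 5.25/11 = 0.477273
s = 1 + (scale-1)·z/height = 1 + (0.54-1)·5.25/11 = 0.780455
θ = twist·z/height = -194°·5.25/11 = -92.5909° = -1.616016 rad
cos θ = -0.045204, sin θ = -0.998978 (intermediates below are computed at full precision and shown rounded to 5 d.p.)
v1: (-5,-4.5) → rotate → (-4.26938,5.19831) → ×s → (-3.33206,4.05704) → (-3.33,4.06)
v2: (1,-5) → rotate → (-5.04009,-0.77296) → ×s → (-3.93356,-0.60326) → (-3.93,-0.60)
v3: (3.5,-1.5) → rotate → (-1.65668,-3.42862) → ×s → (-1.29297,-2.67588) → (-1.29,-2.68)
v4: (3.5,0.5) → rotate → (0.34127,-3.51902) → ×s → (0.26635,-2.74644) → (0.27,-2.75)

Cross-section at z=5.25: (-3.33,4.06) (-3.93,-0.60) (-1.29,-2.68) (0.27,-2.75)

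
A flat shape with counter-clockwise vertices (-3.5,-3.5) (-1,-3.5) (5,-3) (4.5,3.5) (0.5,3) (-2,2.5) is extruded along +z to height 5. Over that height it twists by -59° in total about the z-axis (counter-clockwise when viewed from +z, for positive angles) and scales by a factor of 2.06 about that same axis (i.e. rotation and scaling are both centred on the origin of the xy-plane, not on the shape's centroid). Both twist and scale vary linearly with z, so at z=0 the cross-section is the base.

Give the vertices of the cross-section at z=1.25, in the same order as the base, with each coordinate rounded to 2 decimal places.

Cross-section at z=1.25: (-5.41,-3.15) (-2.35,-3.96) (5.15,-5.28) (6.63,2.83) (1.58,3.51) (-1.64,3.70)

t = z/height = 1.25/5 = 0.25
s = 1 + (scale-1)·z/height = 1 + (2.06-1)·1.25/5 = 1.265000
θ = twist·z/height = -59°·1.25/5 = -14.7500° = -0.257436 rad
cos θ = 0.967046, sin θ = -0.254602 (intermediates below are computed at full precision and shown rounded to 5 d.p.)
v1: (-3.5,-3.5) → rotate → (-4.27577,-2.49355) → ×s → (-5.40885,-3.15435) → (-5.41,-3.15)
v2: (-1,-3.5) → rotate → (-1.85815,-3.13006) → ×s → (-2.35056,-3.95952) → (-2.35,-3.96)
v3: (5,-3) → rotate → (4.07142,-4.17415) → ×s → (5.15035,-5.28030) → (5.15,-5.28)
v4: (4.5,3.5) → rotate → (5.24281,2.23895) → ×s → (6.63216,2.83227) → (6.63,2.83)
v5: (0.5,3) → rotate → (1.24733,2.77384) → ×s → (1.57787,3.50890) → (1.58,3.51)
v6: (-2,2.5) → rotate → (-1.29759,2.92682) → ×s → (-1.64145,3.70243) → (-1.64,3.70)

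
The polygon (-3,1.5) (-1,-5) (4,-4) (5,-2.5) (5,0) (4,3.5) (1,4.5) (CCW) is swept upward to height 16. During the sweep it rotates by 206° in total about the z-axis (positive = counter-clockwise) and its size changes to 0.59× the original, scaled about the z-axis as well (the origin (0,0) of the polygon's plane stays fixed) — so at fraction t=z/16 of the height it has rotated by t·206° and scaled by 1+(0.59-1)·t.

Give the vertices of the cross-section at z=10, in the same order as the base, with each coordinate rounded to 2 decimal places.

t = z/height = 10/16 = 0.625
s = 1 + (scale-1)·z/height = 1 + (0.59-1)·10/16 = 0.743750
θ = twist·z/height = 206°·10/16 = 128.7500° = 2.247111 rad
cos θ = -0.625923, sin θ = 0.779884 (intermediates below are computed at full precision and shown rounded to 5 d.p.)
v1: (-3,1.5) → rotate → (0.70794,-3.27854) → ×s → (0.52653,-2.43841) → (0.53,-2.44)
v2: (-1,-5) → rotate → (4.52535,2.34973) → ×s → (3.36573,1.74761) → (3.37,1.75)
v3: (4,-4) → rotate → (0.61584,5.62323) → ×s → (0.45803,4.18228) → (0.46,4.18)
v4: (5,-2.5) → rotate → (-1.17991,5.46423) → ×s → (-0.87756,4.06402) → (-0.88,4.06)
v5: (5,0) → rotate → (-3.12962,3.89942) → ×s → (-2.32765,2.90020) → (-2.33,2.90)
v6: (4,3.5) → rotate → (-5.23329,0.92881) → ×s → (-3.89226,0.69080) → (-3.89,0.69)
v7: (1,4.5) → rotate → (-4.13540,-2.03677) → ×s → (-3.07571,-1.51485) → (-3.08,-1.51)

Cross-section at z=10: (0.53,-2.44) (3.37,1.75) (0.46,4.18) (-0.88,4.06) (-2.33,2.90) (-3.89,0.69) (-3.08,-1.51)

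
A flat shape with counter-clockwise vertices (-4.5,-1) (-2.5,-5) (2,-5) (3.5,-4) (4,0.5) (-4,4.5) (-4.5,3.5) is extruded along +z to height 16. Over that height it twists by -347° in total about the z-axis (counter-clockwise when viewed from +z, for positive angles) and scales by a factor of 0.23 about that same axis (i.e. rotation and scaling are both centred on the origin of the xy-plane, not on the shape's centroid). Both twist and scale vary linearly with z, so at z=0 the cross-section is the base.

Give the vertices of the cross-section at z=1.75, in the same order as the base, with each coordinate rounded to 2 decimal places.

t = z/height = 1.75/16 = 0.109375
s = 1 + (scale-1)·z/height = 1 + (0.23-1)·1.75/16 = 0.915781
θ = twist·z/height = -347°·1.75/16 = -37.9531° = -0.662407 rad
cos θ = 0.788514, sin θ = -0.615017 (intermediates below are computed at full precision and shown rounded to 5 d.p.)
v1: (-4.5,-1) → rotate → (-4.16333,1.97906) → ×s → (-3.81270,1.81239) → (-3.81,1.81)
v2: (-2.5,-5) → rotate → (-5.04637,-2.40503) → ×s → (-4.62137,-2.20248) → (-4.62,-2.20)
v3: (2,-5) → rotate → (-1.49805,-5.17260) → ×s → (-1.37189,-4.73697) → (-1.37,-4.74)
v4: (3.5,-4) → rotate → (0.29973,-5.30661) → ×s → (0.27449,-4.85970) → (0.27,-4.86)
v5: (4,0.5) → rotate → (3.46156,-2.06581) → ×s → (3.17004,-1.89183) → (3.17,-1.89)
v6: (-4,4.5) → rotate → (-0.38648,6.00838) → ×s → (-0.35393,5.50236) → (-0.35,5.50)
v7: (-4.5,3.5) → rotate → (-1.39576,5.52737) → ×s → (-1.27821,5.06187) → (-1.28,5.06)

Cross-section at z=1.75: (-3.81,1.81) (-4.62,-2.20) (-1.37,-4.74) (0.27,-4.86) (3.17,-1.89) (-0.35,5.50) (-1.28,5.06)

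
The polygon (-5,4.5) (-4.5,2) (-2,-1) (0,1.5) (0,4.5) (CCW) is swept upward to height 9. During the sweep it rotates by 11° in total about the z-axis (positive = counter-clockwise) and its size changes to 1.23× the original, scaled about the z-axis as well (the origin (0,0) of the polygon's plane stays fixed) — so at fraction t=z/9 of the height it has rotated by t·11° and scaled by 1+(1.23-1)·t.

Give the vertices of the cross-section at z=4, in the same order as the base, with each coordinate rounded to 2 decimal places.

Cross-section at z=4: (-5.91,4.47) (-5.13,1.77) (-2.10,-1.29) (-0.14,1.65) (-0.42,4.94)

t = z/height = 4/9 = 0.444444
s = 1 + (scale-1)·z/height = 1 + (1.23-1)·4/9 = 1.102222
θ = twist·z/height = 11°·4/9 = 4.8889° = 0.085327 rad
cos θ = 0.996362, sin θ = 0.085224 (intermediates below are computed at full precision and shown rounded to 5 d.p.)
v1: (-5,4.5) → rotate → (-5.36532,4.05751) → ×s → (-5.91377,4.47228) → (-5.91,4.47)
v2: (-4.5,2) → rotate → (-4.65408,1.60922) → ×s → (-5.12983,1.77371) → (-5.13,1.77)
v3: (-2,-1) → rotate → (-1.90750,-1.16681) → ×s → (-2.10249,-1.28608) → (-2.10,-1.29)
v4: (0,1.5) → rotate → (-0.12784,1.49454) → ×s → (-0.14090,1.64732) → (-0.14,1.65)
v5: (0,4.5) → rotate → (-0.38351,4.48363) → ×s → (-0.42271,4.94195) → (-0.42,4.94)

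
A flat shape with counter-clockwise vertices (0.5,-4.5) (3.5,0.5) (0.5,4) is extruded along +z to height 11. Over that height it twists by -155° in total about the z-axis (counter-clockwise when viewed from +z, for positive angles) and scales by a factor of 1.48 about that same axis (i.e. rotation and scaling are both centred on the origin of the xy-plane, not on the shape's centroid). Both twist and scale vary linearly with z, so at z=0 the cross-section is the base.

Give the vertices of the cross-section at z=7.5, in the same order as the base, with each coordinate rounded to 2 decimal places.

t = z/height = 7.5/11 = 0.681818
s = 1 + (scale-1)·z/height = 1 + (1.48-1)·7.5/11 = 1.327273
θ = twist·z/height = -155°·7.5/11 = -105.6818° = -1.844496 rad
cos θ = -0.270295, sin θ = -0.962778 (intermediates below are computed at full precision and shown rounded to 5 d.p.)
v1: (0.5,-4.5) → rotate → (-4.46765,0.73494) → ×s → (-5.92979,0.97546) → (-5.93,0.98)
v2: (3.5,0.5) → rotate → (-0.46464,-3.50487) → ×s → (-0.61671,-4.65192) → (-0.62,-4.65)
v3: (0.5,4) → rotate → (3.71596,-1.56257) → ×s → (4.93210,-2.07395) → (4.93,-2.07)

Cross-section at z=7.5: (-5.93,0.98) (-0.62,-4.65) (4.93,-2.07)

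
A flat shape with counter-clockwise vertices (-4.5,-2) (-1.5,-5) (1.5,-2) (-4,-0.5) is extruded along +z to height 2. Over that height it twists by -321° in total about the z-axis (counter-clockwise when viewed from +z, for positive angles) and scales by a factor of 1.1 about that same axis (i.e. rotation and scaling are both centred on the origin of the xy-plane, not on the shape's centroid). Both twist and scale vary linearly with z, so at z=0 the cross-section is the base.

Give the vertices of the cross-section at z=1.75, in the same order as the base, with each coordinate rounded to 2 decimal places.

t = z/height = 1.75/2 = 0.875
s = 1 + (scale-1)·z/height = 1 + (1.1-1)·1.75/2 = 1.087500
θ = twist·z/height = -321°·1.75/2 = -280.8750° = -4.902194 rad
cos θ = 0.188667, sin θ = 0.982041 (intermediates below are computed at full precision and shown rounded to 5 d.p.)
v1: (-4.5,-2) → rotate → (1.11508,-4.79652) → ×s → (1.21265,-5.21621) → (1.21,-5.22)
v2: (-1.5,-5) → rotate → (4.62721,-2.41640) → ×s → (5.03209,-2.62783) → (5.03,-2.63)
v3: (1.5,-2) → rotate → (2.24708,1.09573) → ×s → (2.44370,1.19160) → (2.44,1.19)
v4: (-4,-0.5) → rotate → (-0.26365,-4.02250) → ×s → (-0.28672,-4.37447) → (-0.29,-4.37)

Cross-section at z=1.75: (1.21,-5.22) (5.03,-2.63) (2.44,1.19) (-0.29,-4.37)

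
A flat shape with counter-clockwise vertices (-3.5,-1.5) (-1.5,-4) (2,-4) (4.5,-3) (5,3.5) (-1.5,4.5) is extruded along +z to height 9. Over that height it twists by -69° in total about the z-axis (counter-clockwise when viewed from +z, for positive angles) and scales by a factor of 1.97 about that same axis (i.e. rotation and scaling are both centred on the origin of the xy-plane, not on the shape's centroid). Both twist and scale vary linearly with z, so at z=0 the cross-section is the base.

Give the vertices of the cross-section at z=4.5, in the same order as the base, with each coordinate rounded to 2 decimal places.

Cross-section at z=4.5: (-5.55,1.11) (-5.20,-3.63) (-0.92,-6.58) (2.98,-7.46) (9.06,0.08) (1.95,6.77)

t = z/height = 4.5/9 = 0.5
s = 1 + (scale-1)·z/height = 1 + (1.97-1)·4.5/9 = 1.485000
θ = twist·z/height = -69°·4.5/9 = -34.5000° = -0.602139 rad
cos θ = 0.824126, sin θ = -0.566406 (intermediates below are computed at full precision and shown rounded to 5 d.p.)
v1: (-3.5,-1.5) → rotate → (-3.73405,0.74623) → ×s → (-5.54507,1.10816) → (-5.55,1.11)
v2: (-1.5,-4) → rotate → (-3.50181,-2.44690) → ×s → (-5.20019,-3.63364) → (-5.20,-3.63)
v3: (2,-4) → rotate → (-0.61737,-4.42932) → ×s → (-0.91680,-6.57754) → (-0.92,-6.58)
v4: (4.5,-3) → rotate → (2.00935,-5.02121) → ×s → (2.98388,-7.45649) → (2.98,-7.46)
v5: (5,3.5) → rotate → (6.10305,0.05241) → ×s → (9.06303,0.07783) → (9.06,0.08)
v6: (-1.5,4.5) → rotate → (1.31264,4.55818) → ×s → (1.94927,6.76889) → (1.95,6.77)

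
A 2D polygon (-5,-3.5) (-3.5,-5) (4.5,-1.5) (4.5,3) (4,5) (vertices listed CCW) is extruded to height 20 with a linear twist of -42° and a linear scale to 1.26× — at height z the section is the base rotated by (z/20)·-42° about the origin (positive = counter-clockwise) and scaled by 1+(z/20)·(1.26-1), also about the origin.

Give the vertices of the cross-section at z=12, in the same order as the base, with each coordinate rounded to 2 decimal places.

t = z/height = 12/20 = 0.6
s = 1 + (scale-1)·z/height = 1 + (1.26-1)·12/20 = 1.156000
θ = twist·z/height = -42°·12/20 = -25.2000° = -0.439823 rad
cos θ = 0.904827, sin θ = -0.425779 (intermediates below are computed at full precision and shown rounded to 5 d.p.)
v1: (-5,-3.5) → rotate → (-6.01436,-1.03800) → ×s → (-6.95260,-1.19993) → (-6.95,-1.20)
v2: (-3.5,-5) → rotate → (-5.29579,-3.03391) → ×s → (-6.12193,-3.50720) → (-6.12,-3.51)
v3: (4.5,-1.5) → rotate → (3.43305,-3.27325) → ×s → (3.96861,-3.78387) → (3.97,-3.78)
v4: (4.5,3) → rotate → (5.34906,0.79847) → ×s → (6.18351,0.92304) → (6.18,0.92)
v5: (4,5) → rotate → (5.74820,2.82102) → ×s → (6.64492,3.26110) → (6.64,3.26)

Cross-section at z=12: (-6.95,-1.20) (-6.12,-3.51) (3.97,-3.78) (6.18,0.92) (6.64,3.26)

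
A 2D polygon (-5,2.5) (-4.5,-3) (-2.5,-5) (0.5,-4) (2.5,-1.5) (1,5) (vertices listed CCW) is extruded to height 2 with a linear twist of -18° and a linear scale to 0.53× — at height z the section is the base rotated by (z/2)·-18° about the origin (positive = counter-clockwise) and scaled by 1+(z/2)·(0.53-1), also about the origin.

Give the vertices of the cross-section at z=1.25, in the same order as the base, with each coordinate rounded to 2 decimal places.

t = z/height = 1.25/2 = 0.625
s = 1 + (scale-1)·z/height = 1 + (0.53-1)·1.25/2 = 0.706250
θ = twist·z/height = -18°·1.25/2 = -11.2500° = -0.196350 rad
cos θ = 0.980785, sin θ = -0.195090 (intermediates below are computed at full precision and shown rounded to 5 d.p.)
v1: (-5,2.5) → rotate → (-4.41620,3.42741) → ×s → (-3.11894,2.42061) → (-3.12,2.42)
v2: (-4.5,-3) → rotate → (-4.99880,-2.06445) → ×s → (-3.53041,-1.45802) → (-3.53,-1.46)
v3: (-2.5,-5) → rotate → (-3.42741,-4.41620) → ×s → (-2.42061,-3.11894) → (-2.42,-3.12)
v4: (0.5,-4) → rotate → (-0.28997,-4.02069) → ×s → (-0.20479,-2.83961) → (-0.20,-2.84)
v5: (2.5,-1.5) → rotate → (2.15933,-1.95890) → ×s → (1.52503,-1.38348) → (1.53,-1.38)
v6: (1,5) → rotate → (1.95624,4.70884) → ×s → (1.38159,3.32562) → (1.38,3.33)

Cross-section at z=1.25: (-3.12,2.42) (-3.53,-1.46) (-2.42,-3.12) (-0.20,-2.84) (1.53,-1.38) (1.38,3.33)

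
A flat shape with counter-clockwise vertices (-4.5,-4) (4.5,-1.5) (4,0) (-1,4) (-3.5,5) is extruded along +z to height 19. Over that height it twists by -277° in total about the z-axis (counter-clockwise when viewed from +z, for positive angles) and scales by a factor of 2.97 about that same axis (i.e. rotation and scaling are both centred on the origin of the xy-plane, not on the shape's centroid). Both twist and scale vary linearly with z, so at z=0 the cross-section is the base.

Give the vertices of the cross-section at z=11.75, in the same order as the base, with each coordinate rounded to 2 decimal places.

t = z/height = 11.75/19 = 0.618421
s = 1 + (scale-1)·z/height = 1 + (2.97-1)·11.75/19 = 2.218289
θ = twist·z/height = -277°·11.75/19 = -171.3026° = -2.989795 rad
cos θ = -0.988501, sin θ = -0.151215 (intermediates below are computed at full precision and shown rounded to 5 d.p.)
v1: (-4.5,-4) → rotate → (3.84339,4.63447) → ×s → (8.52576,10.28060) → (8.53,10.28)
v2: (4.5,-1.5) → rotate → (-4.67508,0.80228) → ×s → (-10.37067,1.77969) → (-10.37,1.78)
v3: (4,0) → rotate → (-3.95400,-0.60486) → ×s → (-8.77112,-1.34176) → (-8.77,-1.34)
v4: (-1,4) → rotate → (1.59336,-3.80279) → ×s → (3.53454,-8.43568) → (3.53,-8.44)
v5: (-3.5,5) → rotate → (4.21583,-4.41325) → ×s → (9.35193,-9.78987) → (9.35,-9.79)

Cross-section at z=11.75: (8.53,10.28) (-10.37,1.78) (-8.77,-1.34) (3.53,-8.44) (9.35,-9.79)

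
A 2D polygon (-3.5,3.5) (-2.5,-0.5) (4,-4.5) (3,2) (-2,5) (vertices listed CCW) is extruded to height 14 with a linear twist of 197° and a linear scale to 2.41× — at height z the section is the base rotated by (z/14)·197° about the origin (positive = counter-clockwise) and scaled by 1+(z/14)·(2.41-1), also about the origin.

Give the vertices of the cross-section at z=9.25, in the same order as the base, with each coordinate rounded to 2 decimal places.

t = z/height = 9.25/14 = 0.660714
s = 1 + (scale-1)·z/height = 1 + (2.41-1)·9.25/14 = 1.931607
θ = twist·z/height = 197°·9.25/14 = 130.1607° = 2.271733 rad
cos θ = -0.644934, sin θ = 0.764238 (intermediates below are computed at full precision and shown rounded to 5 d.p.)
v1: (-3.5,3.5) → rotate → (-0.41757,-4.93210) → ×s → (-0.80657,-9.52689) → (-0.81,-9.53)
v2: (-2.5,-0.5) → rotate → (1.99445,-1.58813) → ×s → (3.85250,-3.06764) → (3.85,-3.07)
v3: (4,-4.5) → rotate → (0.85934,5.95916) → ×s → (1.65990,11.51075) → (1.66,11.51)
v4: (3,2) → rotate → (-3.46328,1.00285) → ×s → (-6.68969,1.93711) → (-6.69,1.94)
v5: (-2,5) → rotate → (-2.53132,-4.75315) → ×s → (-4.88952,-9.18121) → (-4.89,-9.18)

Cross-section at z=9.25: (-0.81,-9.53) (3.85,-3.07) (1.66,11.51) (-6.69,1.94) (-4.89,-9.18)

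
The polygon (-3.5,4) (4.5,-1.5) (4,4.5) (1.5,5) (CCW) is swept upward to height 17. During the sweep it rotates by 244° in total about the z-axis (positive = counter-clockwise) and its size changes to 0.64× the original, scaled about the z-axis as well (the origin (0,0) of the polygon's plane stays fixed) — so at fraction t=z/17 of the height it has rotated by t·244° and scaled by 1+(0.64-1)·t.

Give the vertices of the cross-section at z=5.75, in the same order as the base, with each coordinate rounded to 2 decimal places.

Cross-section at z=5.75: (-3.88,-2.59) (1.82,3.75) (-3.46,4.00) (-4.18,1.88)

t = z/height = 5.75/17 = 0.338235
s = 1 + (scale-1)·z/height = 1 + (0.64-1)·5.75/17 = 0.878235
θ = twist·z/height = 244°·5.75/17 = 82.5294° = 1.440410 rad
cos θ = 0.130017, sin θ = 0.991512 (intermediates below are computed at full precision and shown rounded to 5 d.p.)
v1: (-3.5,4) → rotate → (-4.42111,-2.95022) → ×s → (-3.88277,-2.59099) → (-3.88,-2.59)
v2: (4.5,-1.5) → rotate → (2.07235,4.26678) → ×s → (1.82001,3.74723) → (1.82,3.75)
v3: (4,4.5) → rotate → (-3.94173,4.55112) → ×s → (-3.46177,3.99696) → (-3.46,4.00)
v4: (1.5,5) → rotate → (-4.76253,2.13735) → ×s → (-4.18262,1.87710) → (-4.18,1.88)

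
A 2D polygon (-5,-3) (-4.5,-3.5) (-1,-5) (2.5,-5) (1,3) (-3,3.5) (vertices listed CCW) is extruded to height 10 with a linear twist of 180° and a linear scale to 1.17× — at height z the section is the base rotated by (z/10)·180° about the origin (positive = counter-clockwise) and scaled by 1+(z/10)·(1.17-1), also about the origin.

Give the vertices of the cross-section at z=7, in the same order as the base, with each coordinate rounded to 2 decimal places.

t = z/height = 7/10 = 0.7
s = 1 + (scale-1)·z/height = 1 + (1.17-1)·7/10 = 1.119000
θ = twist·z/height = 180°·7/10 = 126.0000° = 2.199115 rad
cos θ = -0.587785, sin θ = 0.809017 (intermediates below are computed at full precision and shown rounded to 5 d.p.)
v1: (-5,-3) → rotate → (5.36598,-2.28173) → ×s → (6.00453,-2.55325) → (6.00,-2.55)
v2: (-4.5,-3.5) → rotate → (5.47659,-1.58333) → ×s → (6.12831,-1.77174) → (6.13,-1.77)
v3: (-1,-5) → rotate → (4.63287,2.12991) → ×s → (5.18418,2.38337) → (5.18,2.38)
v4: (2.5,-5) → rotate → (2.57562,4.96147) → ×s → (2.88212,5.55188) → (2.88,5.55)
v5: (1,3) → rotate → (-3.01484,-0.95434) → ×s → (-3.37360,-1.06791) → (-3.37,-1.07)
v6: (-3,3.5) → rotate → (-1.06820,-4.48430) → ×s → (-1.19532,-5.01793) → (-1.20,-5.02)

Cross-section at z=7: (6.00,-2.55) (6.13,-1.77) (5.18,2.38) (2.88,5.55) (-3.37,-1.07) (-1.20,-5.02)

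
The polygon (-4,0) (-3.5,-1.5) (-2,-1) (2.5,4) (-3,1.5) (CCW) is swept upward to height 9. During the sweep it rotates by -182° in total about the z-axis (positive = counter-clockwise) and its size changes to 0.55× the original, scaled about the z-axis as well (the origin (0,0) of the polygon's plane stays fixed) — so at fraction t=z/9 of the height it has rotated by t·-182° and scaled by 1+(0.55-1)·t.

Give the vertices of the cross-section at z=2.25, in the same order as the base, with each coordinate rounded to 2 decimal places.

t = z/height = 2.25/9 = 0.25
s = 1 + (scale-1)·z/height = 1 + (0.55-1)·2.25/9 = 0.887500
θ = twist·z/height = -182°·2.25/9 = -45.5000° = -0.794125 rad
cos θ = 0.700909, sin θ = -0.713250 (intermediates below are computed at full precision and shown rounded to 5 d.p.)
v1: (-4,0) → rotate → (-2.80364,2.85300) → ×s → (-2.48823,2.53204) → (-2.49,2.53)
v2: (-3.5,-1.5) → rotate → (-3.52306,1.44501) → ×s → (-3.12671,1.28245) → (-3.13,1.28)
v3: (-2,-1) → rotate → (-2.11507,0.72559) → ×s → (-1.87712,0.64396) → (-1.88,0.64)
v4: (2.5,4) → rotate → (4.60527,1.02051) → ×s → (4.08718,0.90570) → (4.09,0.91)
v5: (-3,1.5) → rotate → (-1.03285,3.19112) → ×s → (-0.91666,2.83211) → (-0.92,2.83)

Cross-section at z=2.25: (-2.49,2.53) (-3.13,1.28) (-1.88,0.64) (4.09,0.91) (-0.92,2.83)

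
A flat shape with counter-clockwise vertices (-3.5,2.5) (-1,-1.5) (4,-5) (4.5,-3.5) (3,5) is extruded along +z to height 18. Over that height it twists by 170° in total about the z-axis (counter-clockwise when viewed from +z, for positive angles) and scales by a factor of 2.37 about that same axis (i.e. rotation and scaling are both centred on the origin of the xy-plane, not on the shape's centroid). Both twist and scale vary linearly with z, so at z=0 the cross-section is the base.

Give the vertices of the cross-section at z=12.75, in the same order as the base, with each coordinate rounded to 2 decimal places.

Cross-section at z=12.75: (-0.76,-8.44) (3.55,-0.20) (4.51,11.78) (1.46,11.14) (-11.49,0.11)

t = z/height = 12.75/18 = 0.708333
s = 1 + (scale-1)·z/height = 1 + (2.37-1)·12.75/18 = 1.970417
θ = twist·z/height = 170°·12.75/18 = 120.4167° = 2.101667 rad
cos θ = -0.506285, sin θ = 0.862366 (intermediates below are computed at full precision and shown rounded to 5 d.p.)
v1: (-3.5,2.5) → rotate → (-0.38392,-4.28399) → ×s → (-0.75648,-8.44125) → (-0.76,-8.44)
v2: (-1,-1.5) → rotate → (1.79983,-0.10294) → ×s → (3.54642,-0.20283) → (3.55,-0.20)
v3: (4,-5) → rotate → (2.28669,5.98089) → ×s → (4.50574,11.78484) → (4.51,11.78)
v4: (4.5,-3.5) → rotate → (0.74000,5.65265) → ×s → (1.45811,11.13807) → (1.46,11.14)
v5: (3,5) → rotate → (-5.83069,0.05568) → ×s → (-11.48888,0.10971) → (-11.49,0.11)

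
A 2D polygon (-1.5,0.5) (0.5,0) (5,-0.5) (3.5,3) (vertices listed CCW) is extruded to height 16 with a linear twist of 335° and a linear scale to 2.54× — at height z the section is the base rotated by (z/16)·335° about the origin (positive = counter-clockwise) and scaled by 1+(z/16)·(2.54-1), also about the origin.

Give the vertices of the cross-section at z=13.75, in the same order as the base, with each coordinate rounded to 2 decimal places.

Cross-section at z=13.75: (0.03,3.67) (0.36,-1.11) (2.46,-11.41) (9.13,-5.60)

t = z/height = 13.75/16 = 0.859375
s = 1 + (scale-1)·z/height = 1 + (2.54-1)·13.75/16 = 2.323438
θ = twist·z/height = 335°·13.75/16 = 287.8906° = 5.024639 rad
cos θ = 0.307201, sin θ = -0.951645 (intermediates below are computed at full precision and shown rounded to 5 d.p.)
v1: (-1.5,0.5) → rotate → (0.01502,1.58107) → ×s → (0.03490,3.67351) → (0.03,3.67)
v2: (0.5,0) → rotate → (0.15360,-0.47582) → ×s → (0.35688,-1.10554) → (0.36,-1.11)
v3: (5,-0.5) → rotate → (1.06018,-4.91182) → ×s → (2.46327,-11.41232) → (2.46,-11.41)
v4: (3.5,3) → rotate → (3.93014,-2.40915) → ×s → (9.13143,-5.59752) → (9.13,-5.60)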